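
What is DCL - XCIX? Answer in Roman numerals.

DCL = 650
XCIX = 99
650 - 99 = 551

DLI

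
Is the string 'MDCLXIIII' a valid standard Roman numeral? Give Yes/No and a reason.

'MDCLXIIII': More than 3 consecutive I's

No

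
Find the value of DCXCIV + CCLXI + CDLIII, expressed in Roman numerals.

DCXCIV = 694, CCLXI = 261, CDLIII = 453
694 + 261 = 955
955 + 453 = 1408

MCDVIII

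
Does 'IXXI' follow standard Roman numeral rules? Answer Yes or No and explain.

'IXXI': I (position 1) comes before the larger symbol X (position 3) without being directly in front of it as a subtractive pair; apart from IV, IX, XL, XC, CD and CM, symbols must go from largest to smallest

No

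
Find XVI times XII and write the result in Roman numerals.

XVI = 16
XII = 12
16 × 12 = 192

CXCII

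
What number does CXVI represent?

CXVI: C=100, X=10, V=5, I=1
100 + 10 + 5 + 1 = 116

116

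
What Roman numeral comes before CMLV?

CMLV = 955; previous is 954

CMLIV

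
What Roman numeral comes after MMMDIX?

MMMDIX = 3509, so the next integer is 3509 + 1 = 3510

MMMDX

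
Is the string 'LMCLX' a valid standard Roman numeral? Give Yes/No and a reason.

'LMCLX': L should not appear more than once

No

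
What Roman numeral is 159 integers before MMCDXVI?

MMCDXVI = 2416
2416 - 159 = 2257

MMCCLVII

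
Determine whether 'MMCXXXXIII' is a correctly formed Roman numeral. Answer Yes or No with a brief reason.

'MMCXXXXIII': More than 3 consecutive X's

No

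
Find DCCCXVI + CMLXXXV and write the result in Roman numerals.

DCCCXVI = 816
CMLXXXV = 985
816 + 985 = 1801

MDCCCI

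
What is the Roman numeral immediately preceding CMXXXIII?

CMXXXIII = 933, so the previous integer is 933 - 1 = 932

CMXXXII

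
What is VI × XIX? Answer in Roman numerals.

VI = 6
XIX = 19
6 × 19 = 114

CXIV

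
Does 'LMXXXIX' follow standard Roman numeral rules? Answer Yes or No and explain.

'LMXXXIX': Invalid subtractive combination: LM

No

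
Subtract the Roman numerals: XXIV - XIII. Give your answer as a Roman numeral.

XXIV = 24
XIII = 13
24 - 13 = 11

XI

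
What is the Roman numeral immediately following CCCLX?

CCCLX = 360; next is 361

CCCLXI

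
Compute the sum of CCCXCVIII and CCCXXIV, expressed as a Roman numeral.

CCCXCVIII = 398
CCCXXIV = 324
398 + 324 = 722

DCCXXII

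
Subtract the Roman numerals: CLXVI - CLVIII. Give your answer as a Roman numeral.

CLXVI = 166
CLVIII = 158
166 - 158 = 8

VIII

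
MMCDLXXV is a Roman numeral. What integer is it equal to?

MMCDLXXV: M=1000, M=1000, CD=400, L=50, X=10, X=10, V=5
1000 + 1000 + 400 + 50 + 10 + 10 + 5 = 2475

2475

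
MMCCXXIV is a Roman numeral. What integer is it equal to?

MMCCXXIV: M=1000, M=1000, C=100, C=100, X=10, X=10, IV=4
1000 + 1000 + 100 + 100 + 10 + 10 + 4 = 2224

2224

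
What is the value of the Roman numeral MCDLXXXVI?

MCDLXXXVI: M=1000, CD=400, L=50, X=10, X=10, X=10, V=5, I=1
1000 + 400 + 50 + 10 + 10 + 10 + 5 + 1 = 1486

1486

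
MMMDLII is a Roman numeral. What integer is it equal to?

MMMDLII: M=1000, M=1000, M=1000, D=500, L=50, I=1, I=1
1000 + 1000 + 1000 + 500 + 50 + 1 + 1 = 3552

3552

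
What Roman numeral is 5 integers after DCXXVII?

DCXXVII = 627
627 + 5 = 632

DCXXXII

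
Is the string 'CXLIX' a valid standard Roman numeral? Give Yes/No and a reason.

'CXLIX': Check the rules: uses only the symbols I, V, X, L, C, D, M; no symbol is repeated more than three times in a row; V, L and D each appear at most once; the only places a smaller symbol precedes a larger one are the allowed subtractive pairs XL, IX, the symbol right after such a pair (if any) is smaller than the pair's first symbol, and otherwise the values never increase from left to right. Value: C (100) + XL (40) + IX (9) = 149. So it is a valid standard Roman numeral.

Yes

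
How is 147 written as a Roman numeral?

Convert 147 to Roman numerals:
  147 contains 1×100 (C)
  47 contains 1×40 (XL)
  7 contains 1×5 (V)
  2 contains 2×1 (II)

CXLVII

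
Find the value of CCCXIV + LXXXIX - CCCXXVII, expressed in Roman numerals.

CCCXIV = 314, LXXXIX = 89, CCCXXVII = 327
314 + 89 = 403
403 - 327 = 76

LXXVI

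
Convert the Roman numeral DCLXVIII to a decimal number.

DCLXVIII: D=500, C=100, L=50, X=10, V=5, I=1, I=1, I=1
500 + 100 + 50 + 10 + 5 + 1 + 1 + 1 = 668

668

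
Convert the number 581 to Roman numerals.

Convert 581 to Roman numerals:
  581 contains 1×500 (D)
  81 contains 1×50 (L)
  31 contains 3×10 (XXX)
  1 contains 1×1 (I)

DLXXXI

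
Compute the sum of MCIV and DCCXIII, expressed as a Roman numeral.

MCIV = 1104
DCCXIII = 713
1104 + 713 = 1817

MDCCCXVII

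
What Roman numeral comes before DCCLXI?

DCCLXI = 761; previous is 760

DCCLX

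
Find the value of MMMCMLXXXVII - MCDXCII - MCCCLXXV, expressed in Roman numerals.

MMMCMLXXXVII = 3987, MCDXCII = 1492, MCCCLXXV = 1375
3987 - 1492 = 2495
2495 - 1375 = 1120

MCXX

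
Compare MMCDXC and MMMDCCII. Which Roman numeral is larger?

MMCDXC = 2490
MMMDCCII = 3702
3702 is larger

MMMDCCII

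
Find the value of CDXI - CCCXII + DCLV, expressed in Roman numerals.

CDXI = 411, CCCXII = 312, DCLV = 655
411 - 312 = 99
99 + 655 = 754

DCCLIV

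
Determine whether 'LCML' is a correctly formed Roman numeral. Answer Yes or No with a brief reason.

'LCML': L should not appear more than once

No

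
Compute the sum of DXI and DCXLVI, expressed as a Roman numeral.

DXI = 511
DCXLVI = 646
511 + 646 = 1157

MCLVII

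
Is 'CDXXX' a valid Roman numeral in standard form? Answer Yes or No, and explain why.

'CDXXX': Check the rules: uses only the symbols I, V, X, L, C, D, M; no symbol is repeated more than three times in a row; V, L and D each appear at most once; the only place a smaller symbol precedes a larger one is the allowed subtractive pair CD, the symbol right after such a pair (if any) is smaller than the pair's first symbol, and otherwise the values never increase from left to right. Value: CD (400) + X (10) + X (10) + X (10) = 430. So it is a valid standard Roman numeral.

Yes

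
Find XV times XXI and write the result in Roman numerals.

XV = 15
XXI = 21
15 × 21 = 315

CCCXV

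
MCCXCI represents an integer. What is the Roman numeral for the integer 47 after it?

MCCXCI = 1291
1291 + 47 = 1338

MCCCXXXVIII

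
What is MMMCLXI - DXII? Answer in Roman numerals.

MMMCLXI = 3161
DXII = 512
3161 - 512 = 2649

MMDCXLIX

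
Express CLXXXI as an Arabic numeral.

CLXXXI: C=100, L=50, X=10, X=10, X=10, I=1
100 + 50 + 10 + 10 + 10 + 1 = 181

181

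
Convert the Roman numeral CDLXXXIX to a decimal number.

CDLXXXIX: CD=400, L=50, X=10, X=10, X=10, IX=9
400 + 50 + 10 + 10 + 10 + 9 = 489

489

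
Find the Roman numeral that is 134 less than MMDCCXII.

MMDCCXII = 2712
2712 - 134 = 2578

MMDLXXVIII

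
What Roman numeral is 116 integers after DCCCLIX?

DCCCLIX = 859
859 + 116 = 975

CMLXXV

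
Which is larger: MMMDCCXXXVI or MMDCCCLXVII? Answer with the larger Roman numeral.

MMMDCCXXXVI = 3736
MMDCCCLXVII = 2867
3736 is larger

MMMDCCXXXVI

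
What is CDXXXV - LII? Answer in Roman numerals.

CDXXXV = 435
LII = 52
435 - 52 = 383

CCCLXXXIII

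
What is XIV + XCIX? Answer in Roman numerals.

XIV = 14
XCIX = 99
14 + 99 = 113

CXIII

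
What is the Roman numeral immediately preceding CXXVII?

CXXVII = 127; previous is 126

CXXVI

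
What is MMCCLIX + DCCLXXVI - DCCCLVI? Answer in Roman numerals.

MMCCLIX = 2259, DCCLXXVI = 776, DCCCLVI = 856
2259 + 776 = 3035
3035 - 856 = 2179

MMCLXXIX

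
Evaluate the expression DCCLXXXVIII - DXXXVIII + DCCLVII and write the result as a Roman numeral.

DCCLXXXVIII = 788, DXXXVIII = 538, DCCLVII = 757
788 - 538 = 250
250 + 757 = 1007

MVII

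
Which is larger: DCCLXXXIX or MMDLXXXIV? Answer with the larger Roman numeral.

DCCLXXXIX = 789
MMDLXXXIV = 2584
2584 is larger

MMDLXXXIV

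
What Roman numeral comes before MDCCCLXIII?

MDCCCLXIII = 1863; previous is 1862

MDCCCLXII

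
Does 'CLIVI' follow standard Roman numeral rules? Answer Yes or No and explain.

'CLIVI': I cannot come right after the subtractive pair IV: once I is subtracted in IV, the next symbol must be smaller than I

No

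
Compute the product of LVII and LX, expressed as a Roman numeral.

LVII = 57
LX = 60
57 × 60 = 3420

MMMCDXX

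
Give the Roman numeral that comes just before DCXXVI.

DCXXVI = 626; previous is 625

DCXXV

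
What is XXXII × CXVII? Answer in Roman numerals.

XXXII = 32
CXVII = 117
32 × 117 = 3744

MMMDCCXLIV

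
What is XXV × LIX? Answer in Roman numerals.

XXV = 25
LIX = 59
25 × 59 = 1475

MCDLXXV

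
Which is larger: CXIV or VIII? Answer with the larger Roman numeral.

CXIV = 114
VIII = 8
114 is larger

CXIV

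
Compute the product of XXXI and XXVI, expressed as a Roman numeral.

XXXI = 31
XXVI = 26
31 × 26 = 806

DCCCVI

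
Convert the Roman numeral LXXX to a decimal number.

LXXX: L=50, X=10, X=10, X=10
50 + 10 + 10 + 10 = 80

80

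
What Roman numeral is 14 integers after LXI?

LXI = 61
61 + 14 = 75

LXXV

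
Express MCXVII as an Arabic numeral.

MCXVII: M=1000, C=100, X=10, V=5, I=1, I=1
1000 + 100 + 10 + 5 + 1 + 1 = 1117

1117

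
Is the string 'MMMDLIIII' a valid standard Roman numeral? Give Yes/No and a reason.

'MMMDLIIII': More than 3 consecutive I's

No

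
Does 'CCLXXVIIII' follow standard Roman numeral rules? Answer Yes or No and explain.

'CCLXXVIIII': More than 3 consecutive I's

No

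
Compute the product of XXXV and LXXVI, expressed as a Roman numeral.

XXXV = 35
LXXVI = 76
35 × 76 = 2660

MMDCLX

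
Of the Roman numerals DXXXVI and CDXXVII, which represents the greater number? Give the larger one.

DXXXVI = 536
CDXXVII = 427
536 is larger

DXXXVI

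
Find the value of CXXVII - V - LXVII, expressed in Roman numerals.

CXXVII = 127, V = 5, LXVII = 67
127 - 5 = 122
122 - 67 = 55

LV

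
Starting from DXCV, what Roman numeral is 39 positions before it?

DXCV = 595
595 - 39 = 556

DLVI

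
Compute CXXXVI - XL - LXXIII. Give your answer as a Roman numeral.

CXXXVI = 136, XL = 40, LXXIII = 73
136 - 40 = 96
96 - 73 = 23

XXIII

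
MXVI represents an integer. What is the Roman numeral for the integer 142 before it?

MXVI = 1016
1016 - 142 = 874

DCCCLXXIV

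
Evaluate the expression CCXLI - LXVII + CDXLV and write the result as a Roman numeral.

CCXLI = 241, LXVII = 67, CDXLV = 445
241 - 67 = 174
174 + 445 = 619

DCXIX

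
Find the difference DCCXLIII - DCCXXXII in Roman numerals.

DCCXLIII = 743
DCCXXXII = 732
743 - 732 = 11

XI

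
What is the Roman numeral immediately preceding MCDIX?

MCDIX = 1409; previous is 1408

MCDVIII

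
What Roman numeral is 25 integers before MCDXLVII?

MCDXLVII = 1447
1447 - 25 = 1422

MCDXXII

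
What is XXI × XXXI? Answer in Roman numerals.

XXI = 21
XXXI = 31
21 × 31 = 651

DCLI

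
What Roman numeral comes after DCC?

DCC = 700; next is 701

DCCI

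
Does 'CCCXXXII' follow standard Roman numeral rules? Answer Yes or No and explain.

'CCCXXXII': Check the rules: uses only the symbols I, V, X, L, C, D, M; no symbol is repeated more than three times in a row; V, L and D each appear at most once; no smaller symbol precedes a larger one (values never increase from left to right). Value: C (100) + C (100) + C (100) + X (10) + X (10) + X (10) + I (1) + I (1) = 332. So it is a valid standard Roman numeral.

Yes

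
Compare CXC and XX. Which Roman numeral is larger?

CXC = 190
XX = 20
190 is larger

CXC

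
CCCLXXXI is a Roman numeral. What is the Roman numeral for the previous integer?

CCCLXXXI = 381; previous is 380

CCCLXXX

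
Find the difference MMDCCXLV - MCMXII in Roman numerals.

MMDCCXLV = 2745
MCMXII = 1912
2745 - 1912 = 833

DCCCXXXIII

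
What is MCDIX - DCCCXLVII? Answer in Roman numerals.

MCDIX = 1409
DCCCXLVII = 847
1409 - 847 = 562

DLXII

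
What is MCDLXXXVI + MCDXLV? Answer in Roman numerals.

MCDLXXXVI = 1486
MCDXLV = 1445
1486 + 1445 = 2931

MMCMXXXI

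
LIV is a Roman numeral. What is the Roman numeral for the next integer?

LIV = 54; next is 55

LV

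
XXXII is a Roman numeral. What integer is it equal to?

XXXII: X=10, X=10, X=10, I=1, I=1
10 + 10 + 10 + 1 + 1 = 32

32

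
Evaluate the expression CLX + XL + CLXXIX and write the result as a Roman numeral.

CLX = 160, XL = 40, CLXXIX = 179
160 + 40 = 200
200 + 179 = 379

CCCLXXIX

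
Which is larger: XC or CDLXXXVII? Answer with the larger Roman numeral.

XC = 90
CDLXXXVII = 487
487 is larger

CDLXXXVII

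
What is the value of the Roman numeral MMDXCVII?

MMDXCVII: M=1000, M=1000, D=500, XC=90, V=5, I=1, I=1
1000 + 1000 + 500 + 90 + 5 + 1 + 1 = 2597

2597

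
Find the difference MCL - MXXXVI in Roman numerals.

MCL = 1150
MXXXVI = 1036
1150 - 1036 = 114

CXIV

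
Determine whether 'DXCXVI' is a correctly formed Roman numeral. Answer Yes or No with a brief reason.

'DXCXVI': X cannot come right after the subtractive pair XC: once X is subtracted in XC, the next symbol must be smaller than X

No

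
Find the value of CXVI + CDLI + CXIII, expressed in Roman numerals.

CXVI = 116, CDLI = 451, CXIII = 113
116 + 451 = 567
567 + 113 = 680

DCLXXX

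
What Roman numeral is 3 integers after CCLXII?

CCLXII = 262
262 + 3 = 265

CCLXV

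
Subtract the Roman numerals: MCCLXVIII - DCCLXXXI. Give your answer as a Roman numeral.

MCCLXVIII = 1268
DCCLXXXI = 781
1268 - 781 = 487

CDLXXXVII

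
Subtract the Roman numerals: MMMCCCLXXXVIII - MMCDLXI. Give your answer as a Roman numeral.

MMMCCCLXXXVIII = 3388
MMCDLXI = 2461
3388 - 2461 = 927

CMXXVII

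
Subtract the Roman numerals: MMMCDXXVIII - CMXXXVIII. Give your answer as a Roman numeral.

MMMCDXXVIII = 3428
CMXXXVIII = 938
3428 - 938 = 2490

MMCDXC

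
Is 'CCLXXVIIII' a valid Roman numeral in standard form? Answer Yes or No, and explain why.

'CCLXXVIIII': More than 3 consecutive I's

No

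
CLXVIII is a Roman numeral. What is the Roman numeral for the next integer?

CLXVIII = 168; next is 169

CLXIX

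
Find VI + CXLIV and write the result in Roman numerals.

VI = 6
CXLIV = 144
6 + 144 = 150

CL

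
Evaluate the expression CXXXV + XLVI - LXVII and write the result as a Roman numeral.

CXXXV = 135, XLVI = 46, LXVII = 67
135 + 46 = 181
181 - 67 = 114

CXIV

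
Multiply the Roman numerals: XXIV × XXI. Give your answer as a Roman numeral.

XXIV = 24
XXI = 21
24 × 21 = 504

DIV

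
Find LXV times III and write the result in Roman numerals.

LXV = 65
III = 3
65 × 3 = 195

CXCV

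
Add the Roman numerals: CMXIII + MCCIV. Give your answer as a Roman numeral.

CMXIII = 913
MCCIV = 1204
913 + 1204 = 2117

MMCXVII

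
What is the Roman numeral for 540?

Convert 540 to Roman numerals:
  540 contains 1×500 (D)
  40 contains 1×40 (XL)

DXL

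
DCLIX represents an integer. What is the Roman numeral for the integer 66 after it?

DCLIX = 659
659 + 66 = 725

DCCXXV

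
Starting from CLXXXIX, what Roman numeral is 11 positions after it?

CLXXXIX = 189
189 + 11 = 200

CC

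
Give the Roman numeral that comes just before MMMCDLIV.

MMMCDLIV = 3454, so the previous integer is 3454 - 1 = 3453

MMMCDLIII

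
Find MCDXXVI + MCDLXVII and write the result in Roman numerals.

MCDXXVI = 1426
MCDLXVII = 1467
1426 + 1467 = 2893

MMDCCCXCIII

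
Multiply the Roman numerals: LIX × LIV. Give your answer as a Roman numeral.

LIX = 59
LIV = 54
59 × 54 = 3186

MMMCLXXXVI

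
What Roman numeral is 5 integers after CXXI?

CXXI = 121
121 + 5 = 126

CXXVI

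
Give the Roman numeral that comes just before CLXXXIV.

CLXXXIV = 184; previous is 183

CLXXXIII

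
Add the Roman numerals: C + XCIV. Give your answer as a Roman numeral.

C = 100
XCIV = 94
100 + 94 = 194

CXCIV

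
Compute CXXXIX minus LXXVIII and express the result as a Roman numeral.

CXXXIX = 139
LXXVIII = 78
139 - 78 = 61

LXI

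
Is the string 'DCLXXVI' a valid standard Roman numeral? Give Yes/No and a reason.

'DCLXXVI': Check the rules: uses only the symbols I, V, X, L, C, D, M; no symbol is repeated more than three times in a row; V, L and D each appear at most once; no smaller symbol precedes a larger one (values never increase from left to right). Value: D (500) + C (100) + L (50) + X (10) + X (10) + V (5) + I (1) = 676. So it is a valid standard Roman numeral.

Yes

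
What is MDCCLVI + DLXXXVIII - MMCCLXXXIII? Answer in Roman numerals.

MDCCLVI = 1756, DLXXXVIII = 588, MMCCLXXXIII = 2283
1756 + 588 = 2344
2344 - 2283 = 61

LXI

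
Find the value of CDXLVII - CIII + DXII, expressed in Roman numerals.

CDXLVII = 447, CIII = 103, DXII = 512
447 - 103 = 344
344 + 512 = 856

DCCCLVI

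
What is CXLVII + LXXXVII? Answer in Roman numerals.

CXLVII = 147
LXXXVII = 87
147 + 87 = 234

CCXXXIV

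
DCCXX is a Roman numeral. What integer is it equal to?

DCCXX: D=500, C=100, C=100, X=10, X=10
500 + 100 + 100 + 10 + 10 = 720

720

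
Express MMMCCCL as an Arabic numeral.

MMMCCCL: M=1000, M=1000, M=1000, C=100, C=100, C=100, L=50
1000 + 1000 + 1000 + 100 + 100 + 100 + 50 = 3350

3350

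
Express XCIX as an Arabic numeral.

XCIX: XC=90, IX=9
90 + 9 = 99

99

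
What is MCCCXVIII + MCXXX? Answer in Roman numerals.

MCCCXVIII = 1318
MCXXX = 1130
1318 + 1130 = 2448

MMCDXLVIII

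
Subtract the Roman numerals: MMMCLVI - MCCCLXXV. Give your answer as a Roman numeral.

MMMCLVI = 3156
MCCCLXXV = 1375
3156 - 1375 = 1781

MDCCLXXXI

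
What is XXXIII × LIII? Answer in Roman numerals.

XXXIII = 33
LIII = 53
33 × 53 = 1749

MDCCXLIX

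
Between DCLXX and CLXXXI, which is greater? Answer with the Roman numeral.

DCLXX = 670
CLXXXI = 181
670 is larger

DCLXX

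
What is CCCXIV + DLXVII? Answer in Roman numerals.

CCCXIV = 314
DLXVII = 567
314 + 567 = 881

DCCCLXXXI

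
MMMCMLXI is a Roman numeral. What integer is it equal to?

MMMCMLXI: M=1000, M=1000, M=1000, CM=900, L=50, X=10, I=1
1000 + 1000 + 1000 + 900 + 50 + 10 + 1 = 3961

3961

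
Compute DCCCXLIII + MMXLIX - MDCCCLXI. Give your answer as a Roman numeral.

DCCCXLIII = 843, MMXLIX = 2049, MDCCCLXI = 1861
843 + 2049 = 2892
2892 - 1861 = 1031

MXXXI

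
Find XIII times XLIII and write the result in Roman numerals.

XIII = 13
XLIII = 43
13 × 43 = 559

DLIX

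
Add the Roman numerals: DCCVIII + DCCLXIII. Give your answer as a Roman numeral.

DCCVIII = 708
DCCLXIII = 763
708 + 763 = 1471

MCDLXXI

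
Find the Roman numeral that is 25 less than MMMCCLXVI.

MMMCCLXVI = 3266
3266 - 25 = 3241

MMMCCXLI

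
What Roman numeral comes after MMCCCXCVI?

MMCCCXCVI = 2396, so the next integer is 2396 + 1 = 2397

MMCCCXCVII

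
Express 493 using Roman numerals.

Convert 493 to Roman numerals:
  493 contains 1×400 (CD)
  93 contains 1×90 (XC)
  3 contains 3×1 (III)

CDXCIII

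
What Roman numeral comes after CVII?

CVII = 107, so the next integer is 107 + 1 = 108

CVIII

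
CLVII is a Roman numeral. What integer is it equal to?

CLVII: C=100, L=50, V=5, I=1, I=1
100 + 50 + 5 + 1 + 1 = 157

157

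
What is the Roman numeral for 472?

Convert 472 to Roman numerals:
  472 contains 1×400 (CD)
  72 contains 1×50 (L)
  22 contains 2×10 (XX)
  2 contains 2×1 (II)

CDLXXII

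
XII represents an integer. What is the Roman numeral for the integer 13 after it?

XII = 12
12 + 13 = 25

XXV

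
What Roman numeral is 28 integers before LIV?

LIV = 54
54 - 28 = 26

XXVI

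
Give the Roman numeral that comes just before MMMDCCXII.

MMMDCCXII = 3712; previous is 3711

MMMDCCXI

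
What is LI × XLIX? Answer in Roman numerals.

LI = 51
XLIX = 49
51 × 49 = 2499

MMCDXCIX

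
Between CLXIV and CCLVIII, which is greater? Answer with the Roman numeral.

CLXIV = 164
CCLVIII = 258
258 is larger

CCLVIII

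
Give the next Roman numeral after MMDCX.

MMDCX = 2610, so the next integer is 2610 + 1 = 2611

MMDCXI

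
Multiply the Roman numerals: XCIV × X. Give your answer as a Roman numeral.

XCIV = 94
X = 10
94 × 10 = 940

CMXL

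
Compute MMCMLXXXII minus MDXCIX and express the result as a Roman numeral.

MMCMLXXXII = 2982
MDXCIX = 1599
2982 - 1599 = 1383

MCCCLXXXIII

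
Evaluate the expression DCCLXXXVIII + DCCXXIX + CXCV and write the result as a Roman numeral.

DCCLXXXVIII = 788, DCCXXIX = 729, CXCV = 195
788 + 729 = 1517
1517 + 195 = 1712

MDCCXII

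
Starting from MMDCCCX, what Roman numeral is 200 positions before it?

MMDCCCX = 2810
2810 - 200 = 2610

MMDCX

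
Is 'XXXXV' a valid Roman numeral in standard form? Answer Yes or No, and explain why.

'XXXXV': More than 3 consecutive X's

No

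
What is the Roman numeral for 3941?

Convert 3941 to Roman numerals:
  3941 contains 3×1000 (MMM)
  941 contains 1×900 (CM)
  41 contains 1×40 (XL)
  1 contains 1×1 (I)

MMMCMXLI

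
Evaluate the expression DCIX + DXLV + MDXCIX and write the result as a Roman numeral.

DCIX = 609, DXLV = 545, MDXCIX = 1599
609 + 545 = 1154
1154 + 1599 = 2753

MMDCCLIII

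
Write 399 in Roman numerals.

Convert 399 to Roman numerals:
  399 contains 3×100 (CCC)
  99 contains 1×90 (XC)
  9 contains 1×9 (IX)

CCCXCIX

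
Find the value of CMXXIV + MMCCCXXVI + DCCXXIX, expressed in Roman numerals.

CMXXIV = 924, MMCCCXXVI = 2326, DCCXXIX = 729
924 + 2326 = 3250
3250 + 729 = 3979

MMMCMLXXIX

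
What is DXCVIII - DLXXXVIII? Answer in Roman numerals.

DXCVIII = 598
DLXXXVIII = 588
598 - 588 = 10

X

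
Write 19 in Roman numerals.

Convert 19 to Roman numerals:
  19 contains 1×10 (X)
  9 contains 1×9 (IX)

XIX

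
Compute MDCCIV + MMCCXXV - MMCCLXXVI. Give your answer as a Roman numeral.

MDCCIV = 1704, MMCCXXV = 2225, MMCCLXXVI = 2276
1704 + 2225 = 3929
3929 - 2276 = 1653

MDCLIII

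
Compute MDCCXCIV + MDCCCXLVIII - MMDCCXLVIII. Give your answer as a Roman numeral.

MDCCXCIV = 1794, MDCCCXLVIII = 1848, MMDCCXLVIII = 2748
1794 + 1848 = 3642
3642 - 2748 = 894

DCCCXCIV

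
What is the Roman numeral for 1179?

Convert 1179 to Roman numerals:
  1179 contains 1×1000 (M)
  179 contains 1×100 (C)
  79 contains 1×50 (L)
  29 contains 2×10 (XX)
  9 contains 1×9 (IX)

MCLXXIX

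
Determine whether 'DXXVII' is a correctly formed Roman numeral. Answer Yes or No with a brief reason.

'DXXVII': Check the rules: uses only the symbols I, V, X, L, C, D, M; no symbol is repeated more than three times in a row; V, L and D each appear at most once; no smaller symbol precedes a larger one (values never increase from left to right). Value: D (500) + X (10) + X (10) + V (5) + I (1) + I (1) = 527. So it is a valid standard Roman numeral.

Yes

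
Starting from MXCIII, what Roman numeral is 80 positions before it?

MXCIII = 1093
1093 - 80 = 1013

MXIII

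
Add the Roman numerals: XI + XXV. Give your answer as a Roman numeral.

XI = 11
XXV = 25
11 + 25 = 36

XXXVI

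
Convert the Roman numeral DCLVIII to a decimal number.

DCLVIII: D=500, C=100, L=50, V=5, I=1, I=1, I=1
500 + 100 + 50 + 5 + 1 + 1 + 1 = 658

658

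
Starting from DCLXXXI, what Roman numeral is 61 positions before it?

DCLXXXI = 681
681 - 61 = 620

DCXX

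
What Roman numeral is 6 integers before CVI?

CVI = 106
106 - 6 = 100

C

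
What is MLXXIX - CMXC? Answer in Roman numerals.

MLXXIX = 1079
CMXC = 990
1079 - 990 = 89

LXXXIX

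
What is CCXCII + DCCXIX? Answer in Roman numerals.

CCXCII = 292
DCCXIX = 719
292 + 719 = 1011

MXI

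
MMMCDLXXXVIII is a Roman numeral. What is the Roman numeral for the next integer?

MMMCDLXXXVIII = 3488; next is 3489

MMMCDLXXXIX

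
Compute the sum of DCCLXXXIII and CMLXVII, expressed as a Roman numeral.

DCCLXXXIII = 783
CMLXVII = 967
783 + 967 = 1750

MDCCL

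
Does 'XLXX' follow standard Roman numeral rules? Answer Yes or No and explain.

'XLXX': X cannot come right after the subtractive pair XL: once X is subtracted in XL, the next symbol must be smaller than X

No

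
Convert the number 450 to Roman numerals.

Convert 450 to Roman numerals:
  450 contains 1×400 (CD)
  50 contains 1×50 (L)

CDL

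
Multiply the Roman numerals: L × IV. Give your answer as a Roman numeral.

L = 50
IV = 4
50 × 4 = 200

CC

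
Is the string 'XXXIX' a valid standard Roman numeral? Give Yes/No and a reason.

'XXXIX': Check the rules: uses only the symbols I, V, X, L, C, D, M; no symbol is repeated more than three times in a row; V, L and D each appear at most once; the only place a smaller symbol precedes a larger one is the allowed subtractive pair IX, the symbol right after such a pair (if any) is smaller than the pair's first symbol, and otherwise the values never increase from left to right. Value: X (10) + X (10) + X (10) + IX (9) = 39. So it is a valid standard Roman numeral.

Yes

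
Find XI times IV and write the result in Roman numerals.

XI = 11
IV = 4
11 × 4 = 44

XLIV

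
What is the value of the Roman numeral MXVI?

MXVI: M=1000, X=10, V=5, I=1
1000 + 10 + 5 + 1 = 1016

1016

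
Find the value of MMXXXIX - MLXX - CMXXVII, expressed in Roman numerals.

MMXXXIX = 2039, MLXX = 1070, CMXXVII = 927
2039 - 1070 = 969
969 - 927 = 42

XLII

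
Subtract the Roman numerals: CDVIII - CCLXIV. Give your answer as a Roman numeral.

CDVIII = 408
CCLXIV = 264
408 - 264 = 144

CXLIV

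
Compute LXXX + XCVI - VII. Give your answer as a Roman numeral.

LXXX = 80, XCVI = 96, VII = 7
80 + 96 = 176
176 - 7 = 169

CLXIX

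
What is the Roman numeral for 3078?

Convert 3078 to Roman numerals:
  3078 contains 3×1000 (MMM)
  78 contains 1×50 (L)
  28 contains 2×10 (XX)
  8 contains 1×5 (V)
  3 contains 3×1 (III)

MMMLXXVIII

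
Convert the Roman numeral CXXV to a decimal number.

CXXV: C=100, X=10, X=10, V=5
100 + 10 + 10 + 5 = 125

125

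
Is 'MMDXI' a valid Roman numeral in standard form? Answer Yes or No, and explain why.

'MMDXI': Check the rules: uses only the symbols I, V, X, L, C, D, M; no symbol is repeated more than three times in a row; V, L and D each appear at most once; no smaller symbol precedes a larger one (values never increase from left to right). Value: M (1000) + M (1000) + D (500) + X (10) + I (1) = 2511. So it is a valid standard Roman numeral.

Yes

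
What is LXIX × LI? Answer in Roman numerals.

LXIX = 69
LI = 51
69 × 51 = 3519

MMMDXIX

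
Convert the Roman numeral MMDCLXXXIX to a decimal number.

MMDCLXXXIX: M=1000, M=1000, D=500, C=100, L=50, X=10, X=10, X=10, IX=9
1000 + 1000 + 500 + 100 + 50 + 10 + 10 + 10 + 9 = 2689

2689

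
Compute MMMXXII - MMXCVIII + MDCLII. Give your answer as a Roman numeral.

MMMXXII = 3022, MMXCVIII = 2098, MDCLII = 1652
3022 - 2098 = 924
924 + 1652 = 2576

MMDLXXVI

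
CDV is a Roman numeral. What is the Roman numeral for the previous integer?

CDV = 405; previous is 404

CDIV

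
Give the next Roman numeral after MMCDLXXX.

MMCDLXXX = 2480; next is 2481

MMCDLXXXI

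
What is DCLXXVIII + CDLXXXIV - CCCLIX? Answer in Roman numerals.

DCLXXVIII = 678, CDLXXXIV = 484, CCCLIX = 359
678 + 484 = 1162
1162 - 359 = 803

DCCCIII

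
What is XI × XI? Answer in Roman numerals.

XI = 11
XI = 11
11 × 11 = 121

CXXI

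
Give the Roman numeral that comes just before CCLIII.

CCLIII = 253; previous is 252

CCLII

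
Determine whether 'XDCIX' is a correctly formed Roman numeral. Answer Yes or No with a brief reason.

'XDCIX': Invalid subtractive combination: XD

No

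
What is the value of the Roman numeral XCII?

XCII: XC=90, I=1, I=1
90 + 1 + 1 = 92

92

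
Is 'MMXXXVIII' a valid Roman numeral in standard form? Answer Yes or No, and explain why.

'MMXXXVIII': Check the rules: uses only the symbols I, V, X, L, C, D, M; no symbol is repeated more than three times in a row; V, L and D each appear at most once; no smaller symbol precedes a larger one (values never increase from left to right). Value: M (1000) + M (1000) + X (10) + X (10) + X (10) + V (5) + I (1) + I (1) + I (1) = 2038. So it is a valid standard Roman numeral.

Yes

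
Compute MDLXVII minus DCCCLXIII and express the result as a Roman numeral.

MDLXVII = 1567
DCCCLXIII = 863
1567 - 863 = 704

DCCIV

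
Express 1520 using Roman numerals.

Convert 1520 to Roman numerals:
  1520 contains 1×1000 (M)
  520 contains 1×500 (D)
  20 contains 2×10 (XX)

MDXX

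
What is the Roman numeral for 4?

Convert 4 to Roman numerals:
  4 contains 1×4 (IV)

IV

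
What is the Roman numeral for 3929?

Convert 3929 to Roman numerals:
  3929 contains 3×1000 (MMM)
  929 contains 1×900 (CM)
  29 contains 2×10 (XX)
  9 contains 1×9 (IX)

MMMCMXXIX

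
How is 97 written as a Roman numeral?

Convert 97 to Roman numerals:
  97 contains 1×90 (XC)
  7 contains 1×5 (V)
  2 contains 2×1 (II)

XCVII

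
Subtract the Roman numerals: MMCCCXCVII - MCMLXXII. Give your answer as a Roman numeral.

MMCCCXCVII = 2397
MCMLXXII = 1972
2397 - 1972 = 425

CDXXV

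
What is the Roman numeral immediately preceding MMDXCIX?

MMDXCIX = 2599; previous is 2598

MMDXCVIII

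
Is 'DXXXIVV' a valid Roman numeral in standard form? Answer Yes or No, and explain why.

'DXXXIVV': V should not appear more than once

No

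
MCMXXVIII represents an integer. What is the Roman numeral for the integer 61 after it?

MCMXXVIII = 1928
1928 + 61 = 1989

MCMLXXXIX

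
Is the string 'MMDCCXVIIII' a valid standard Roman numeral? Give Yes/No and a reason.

'MMDCCXVIIII': More than 3 consecutive I's

No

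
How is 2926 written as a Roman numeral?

Convert 2926 to Roman numerals:
  2926 contains 2×1000 (MM)
  926 contains 1×900 (CM)
  26 contains 2×10 (XX)
  6 contains 1×5 (V)
  1 contains 1×1 (I)

MMCMXXVI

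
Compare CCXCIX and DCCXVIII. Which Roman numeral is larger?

CCXCIX = 299
DCCXVIII = 718
718 is larger

DCCXVIII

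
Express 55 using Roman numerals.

Convert 55 to Roman numerals:
  55 contains 1×50 (L)
  5 contains 1×5 (V)

LV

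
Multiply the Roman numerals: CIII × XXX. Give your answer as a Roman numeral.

CIII = 103
XXX = 30
103 × 30 = 3090

MMMXC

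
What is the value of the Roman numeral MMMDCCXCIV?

MMMDCCXCIV: M=1000, M=1000, M=1000, D=500, C=100, C=100, XC=90, IV=4
1000 + 1000 + 1000 + 500 + 100 + 100 + 90 + 4 = 3794

3794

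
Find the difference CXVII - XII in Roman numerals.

CXVII = 117
XII = 12
117 - 12 = 105

CV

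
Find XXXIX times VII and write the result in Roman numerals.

XXXIX = 39
VII = 7
39 × 7 = 273

CCLXXIII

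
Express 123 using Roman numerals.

Convert 123 to Roman numerals:
  123 contains 1×100 (C)
  23 contains 2×10 (XX)
  3 contains 3×1 (III)

CXXIII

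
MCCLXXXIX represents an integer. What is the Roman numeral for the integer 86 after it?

MCCLXXXIX = 1289
1289 + 86 = 1375

MCCCLXXV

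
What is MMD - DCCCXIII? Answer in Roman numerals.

MMD = 2500
DCCCXIII = 813
2500 - 813 = 1687

MDCLXXXVII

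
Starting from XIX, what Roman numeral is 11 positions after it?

XIX = 19
19 + 11 = 30

XXX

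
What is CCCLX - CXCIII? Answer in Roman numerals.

CCCLX = 360
CXCIII = 193
360 - 193 = 167

CLXVII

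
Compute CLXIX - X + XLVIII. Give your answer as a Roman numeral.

CLXIX = 169, X = 10, XLVIII = 48
169 - 10 = 159
159 + 48 = 207

CCVII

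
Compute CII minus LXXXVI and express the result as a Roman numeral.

CII = 102
LXXXVI = 86
102 - 86 = 16

XVI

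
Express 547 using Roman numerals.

Convert 547 to Roman numerals:
  547 contains 1×500 (D)
  47 contains 1×40 (XL)
  7 contains 1×5 (V)
  2 contains 2×1 (II)

DXLVII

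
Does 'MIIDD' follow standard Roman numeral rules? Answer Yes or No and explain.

'MIIDD': D should not appear more than once

No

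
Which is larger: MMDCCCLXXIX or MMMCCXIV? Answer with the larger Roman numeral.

MMDCCCLXXIX = 2879
MMMCCXIV = 3214
3214 is larger

MMMCCXIV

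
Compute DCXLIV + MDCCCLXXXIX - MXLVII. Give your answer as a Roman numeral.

DCXLIV = 644, MDCCCLXXXIX = 1889, MXLVII = 1047
644 + 1889 = 2533
2533 - 1047 = 1486

MCDLXXXVI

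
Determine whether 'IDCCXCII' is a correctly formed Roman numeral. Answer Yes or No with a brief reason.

'IDCCXCII': Invalid subtractive combination: ID

No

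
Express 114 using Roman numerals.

Convert 114 to Roman numerals:
  114 contains 1×100 (C)
  14 contains 1×10 (X)
  4 contains 1×4 (IV)

CXIV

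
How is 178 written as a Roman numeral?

Convert 178 to Roman numerals:
  178 contains 1×100 (C)
  78 contains 1×50 (L)
  28 contains 2×10 (XX)
  8 contains 1×5 (V)
  3 contains 3×1 (III)

CLXXVIII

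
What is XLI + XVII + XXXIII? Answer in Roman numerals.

XLI = 41, XVII = 17, XXXIII = 33
41 + 17 = 58
58 + 33 = 91

XCI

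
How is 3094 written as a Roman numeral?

Convert 3094 to Roman numerals:
  3094 contains 3×1000 (MMM)
  94 contains 1×90 (XC)
  4 contains 1×4 (IV)

MMMXCIV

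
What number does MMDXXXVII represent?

MMDXXXVII: M=1000, M=1000, D=500, X=10, X=10, X=10, V=5, I=1, I=1
1000 + 1000 + 500 + 10 + 10 + 10 + 5 + 1 + 1 = 2537

2537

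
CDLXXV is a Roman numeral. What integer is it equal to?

CDLXXV: CD=400, L=50, X=10, X=10, V=5
400 + 50 + 10 + 10 + 5 = 475

475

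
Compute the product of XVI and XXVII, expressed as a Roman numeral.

XVI = 16
XXVII = 27
16 × 27 = 432

CDXXXII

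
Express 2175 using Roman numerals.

Convert 2175 to Roman numerals:
  2175 contains 2×1000 (MM)
  175 contains 1×100 (C)
  75 contains 1×50 (L)
  25 contains 2×10 (XX)
  5 contains 1×5 (V)

MMCLXXV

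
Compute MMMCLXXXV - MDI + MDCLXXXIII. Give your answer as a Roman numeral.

MMMCLXXXV = 3185, MDI = 1501, MDCLXXXIII = 1683
3185 - 1501 = 1684
1684 + 1683 = 3367

MMMCCCLXVII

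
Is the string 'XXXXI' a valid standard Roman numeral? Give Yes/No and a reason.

'XXXXI': More than 3 consecutive X's

No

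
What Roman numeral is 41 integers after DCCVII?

DCCVII = 707
707 + 41 = 748

DCCXLVIII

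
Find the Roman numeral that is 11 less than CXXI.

CXXI = 121
121 - 11 = 110

CX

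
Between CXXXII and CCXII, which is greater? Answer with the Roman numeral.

CXXXII = 132
CCXII = 212
212 is larger

CCXII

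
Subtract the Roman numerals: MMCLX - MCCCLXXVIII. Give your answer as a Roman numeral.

MMCLX = 2160
MCCCLXXVIII = 1378
2160 - 1378 = 782

DCCLXXXII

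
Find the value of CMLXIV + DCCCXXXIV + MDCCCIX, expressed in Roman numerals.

CMLXIV = 964, DCCCXXXIV = 834, MDCCCIX = 1809
964 + 834 = 1798
1798 + 1809 = 3607

MMMDCVII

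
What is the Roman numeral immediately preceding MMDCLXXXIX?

MMDCLXXXIX = 2689; previous is 2688

MMDCLXXXVIII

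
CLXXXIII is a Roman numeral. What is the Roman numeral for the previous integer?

CLXXXIII = 183; previous is 182

CLXXXII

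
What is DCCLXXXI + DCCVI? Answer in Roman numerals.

DCCLXXXI = 781
DCCVI = 706
781 + 706 = 1487

MCDLXXXVII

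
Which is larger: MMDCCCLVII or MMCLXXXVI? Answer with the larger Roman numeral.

MMDCCCLVII = 2857
MMCLXXXVI = 2186
2857 is larger

MMDCCCLVII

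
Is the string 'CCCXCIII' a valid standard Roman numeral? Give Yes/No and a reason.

'CCCXCIII': Check the rules: uses only the symbols I, V, X, L, C, D, M; no symbol is repeated more than three times in a row; V, L and D each appear at most once; the only place a smaller symbol precedes a larger one is the allowed subtractive pair XC, the symbol right after such a pair (if any) is smaller than the pair's first symbol, and otherwise the values never increase from left to right. Value: C (100) + C (100) + C (100) + XC (90) + I (1) + I (1) + I (1) = 393. So it is a valid standard Roman numeral.

Yes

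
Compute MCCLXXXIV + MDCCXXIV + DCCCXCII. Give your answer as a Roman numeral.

MCCLXXXIV = 1284, MDCCXXIV = 1724, DCCCXCII = 892
1284 + 1724 = 3008
3008 + 892 = 3900

MMMCM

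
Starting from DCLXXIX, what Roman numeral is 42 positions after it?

DCLXXIX = 679
679 + 42 = 721

DCCXXI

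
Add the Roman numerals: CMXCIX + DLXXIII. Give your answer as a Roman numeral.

CMXCIX = 999
DLXXIII = 573
999 + 573 = 1572

MDLXXII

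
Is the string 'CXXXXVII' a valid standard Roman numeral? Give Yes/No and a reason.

'CXXXXVII': More than 3 consecutive X's

No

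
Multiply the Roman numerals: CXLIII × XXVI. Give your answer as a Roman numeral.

CXLIII = 143
XXVI = 26
143 × 26 = 3718

MMMDCCXVIII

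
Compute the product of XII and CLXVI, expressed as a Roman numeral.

XII = 12
CLXVI = 166
12 × 166 = 1992

MCMXCII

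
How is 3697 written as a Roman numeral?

Convert 3697 to Roman numerals:
  3697 contains 3×1000 (MMM)
  697 contains 1×500 (D)
  197 contains 1×100 (C)
  97 contains 1×90 (XC)
  7 contains 1×5 (V)
  2 contains 2×1 (II)

MMMDCXCVII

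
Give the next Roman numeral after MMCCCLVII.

MMCCCLVII = 2357, so the next integer is 2357 + 1 = 2358

MMCCCLVIII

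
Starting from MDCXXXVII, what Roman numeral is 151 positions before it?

MDCXXXVII = 1637
1637 - 151 = 1486

MCDLXXXVI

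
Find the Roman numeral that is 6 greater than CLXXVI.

CLXXVI = 176
176 + 6 = 182

CLXXXII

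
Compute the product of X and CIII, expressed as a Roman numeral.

X = 10
CIII = 103
10 × 103 = 1030

MXXX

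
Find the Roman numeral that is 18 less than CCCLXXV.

CCCLXXV = 375
375 - 18 = 357

CCCLVII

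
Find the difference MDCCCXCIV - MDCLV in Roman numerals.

MDCCCXCIV = 1894
MDCLV = 1655
1894 - 1655 = 239

CCXXXIX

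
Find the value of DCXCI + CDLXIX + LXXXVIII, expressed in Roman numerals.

DCXCI = 691, CDLXIX = 469, LXXXVIII = 88
691 + 469 = 1160
1160 + 88 = 1248

MCCXLVIII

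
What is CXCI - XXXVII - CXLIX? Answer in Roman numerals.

CXCI = 191, XXXVII = 37, CXLIX = 149
191 - 37 = 154
154 - 149 = 5

V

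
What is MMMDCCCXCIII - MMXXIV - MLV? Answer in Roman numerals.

MMMDCCCXCIII = 3893, MMXXIV = 2024, MLV = 1055
3893 - 2024 = 1869
1869 - 1055 = 814

DCCCXIV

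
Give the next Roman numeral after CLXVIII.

CLXVIII = 168; next is 169

CLXIX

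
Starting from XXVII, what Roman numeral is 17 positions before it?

XXVII = 27
27 - 17 = 10

X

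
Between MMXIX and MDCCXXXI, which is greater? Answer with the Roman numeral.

MMXIX = 2019
MDCCXXXI = 1731
2019 is larger

MMXIX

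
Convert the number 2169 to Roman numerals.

Convert 2169 to Roman numerals:
  2169 contains 2×1000 (MM)
  169 contains 1×100 (C)
  69 contains 1×50 (L)
  19 contains 1×10 (X)
  9 contains 1×9 (IX)

MMCLXIX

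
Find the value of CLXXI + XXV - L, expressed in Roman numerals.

CLXXI = 171, XXV = 25, L = 50
171 + 25 = 196
196 - 50 = 146

CXLVI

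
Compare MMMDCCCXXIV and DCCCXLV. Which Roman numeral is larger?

MMMDCCCXXIV = 3824
DCCCXLV = 845
3824 is larger

MMMDCCCXXIV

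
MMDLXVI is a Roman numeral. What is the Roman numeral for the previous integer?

MMDLXVI = 2566, so the previous integer is 2566 - 1 = 2565

MMDLXV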